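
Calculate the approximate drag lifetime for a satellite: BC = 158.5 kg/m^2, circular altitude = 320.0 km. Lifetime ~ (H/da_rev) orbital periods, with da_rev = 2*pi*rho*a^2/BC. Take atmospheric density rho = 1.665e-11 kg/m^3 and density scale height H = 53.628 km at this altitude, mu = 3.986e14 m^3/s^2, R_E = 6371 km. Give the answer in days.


a = R_E + alt = 6691.0000 km = 6.691e+06 m
da_rev = 2*pi*rho*a^2/BC = 2*pi*1.665e-11*(6.691e+06)^2/158.5 = 29.549280 m per revolution
N = H/da_rev = 53628.0000 m / 29.549280 m = 1814.8666 revolutions
P = 2*pi*sqrt(a^3/mu) = 5446.8795 s
lifetime = N*P = 1814.8666 * 5446.8795 = 9.8853595e+06 s = 114.4139 days

114.4139 days


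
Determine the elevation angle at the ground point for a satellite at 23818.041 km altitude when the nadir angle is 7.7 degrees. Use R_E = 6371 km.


r = R_E + alt = 30189.0410 km
Law of sines in the satellite / Earth-center / ground-point triangle:
  sin(nadir)/R_E = sin(90 + el)/r  =>  cos(el) = (r/R_E)*sin(nadir)
cos(el) = (30189.0410 / 6371.0000) * sin(7.7 deg) = 0.6348947
el = arccos(0.6348947) = 50.5878 deg
(Earth-central angle = 90 - nadir - el = 31.7122 deg)

50.5878 degrees


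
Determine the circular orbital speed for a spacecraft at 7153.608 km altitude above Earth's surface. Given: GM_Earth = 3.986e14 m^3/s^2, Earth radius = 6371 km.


r = R_E + alt = 6371.0 + 7153.608 = 13524.6080 km = 1.3524608e+07 m
v = sqrt(mu/r) = sqrt(3.986e14 / 1.3524608e+07) = 5428.8308 m/s = 5.4288 km/s

5.4288 km/s


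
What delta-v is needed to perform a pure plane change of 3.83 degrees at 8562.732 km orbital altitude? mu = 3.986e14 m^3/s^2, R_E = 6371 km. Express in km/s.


r = 14933.7320 km = 1.4933732e+07 m
V = sqrt(mu/r) = 5166.3577 m/s
di = 3.83 deg = 0.06684611 rad
dV = 2*V*sin(di/2) = 2*5166.3577*sin(0.03342306)
dV = 345.2866 m/s = 0.3452866 km/s

0.3453 km/s


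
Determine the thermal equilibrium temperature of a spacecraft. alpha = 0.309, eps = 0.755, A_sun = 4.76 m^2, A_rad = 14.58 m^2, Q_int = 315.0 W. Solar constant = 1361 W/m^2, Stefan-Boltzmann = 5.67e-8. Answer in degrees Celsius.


Numerator = alpha*S*A_sun + Q_int = 0.309*1361*4.76 + 315.0 = 2316.8132 W
Denominator = eps*sigma*A_rad = 0.755*5.67e-8*14.58 = 6.2414793e-07 W/K^4
T^4 = 3.7119617e+09 K^4
T = 246.8317 K = -26.3183 C

-26.3183 degrees Celsius


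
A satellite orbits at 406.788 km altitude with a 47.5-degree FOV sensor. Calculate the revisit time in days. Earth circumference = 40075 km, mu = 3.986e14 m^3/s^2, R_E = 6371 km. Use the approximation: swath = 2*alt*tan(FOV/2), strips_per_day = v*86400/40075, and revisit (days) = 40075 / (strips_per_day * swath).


swath = 2*406.788*tan(0.4145157) = 357.9820 km
v = sqrt(mu/r) = 7668.7514 m/s = 7.6688 km/s
strips/day = v*86400/40075 = 7.6688*86400/40075 = 16.5335
coverage/day = strips * swath = 16.5335 * 357.9820 = 5918.6965 km
revisit = 40075 / 5918.6965 = 6.7709 days

6.7709 days


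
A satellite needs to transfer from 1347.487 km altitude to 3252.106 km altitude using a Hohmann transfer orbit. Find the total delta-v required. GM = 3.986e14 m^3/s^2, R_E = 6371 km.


r1 = 7718.4870 km = 7.718487e+06 m
r2 = 9623.1060 km = 9.623106e+06 m
dv1 = sqrt(mu/r1)*(sqrt(2*r2/(r1+r2)) - 1) = 384.3530 m/s
dv2 = sqrt(mu/r2)*(1 - sqrt(2*r1/(r1+r2))) = 363.7041 m/s
total dv = |dv1| + |dv2| = 384.3530 + 363.7041 = 748.0571 m/s = 0.7480571 km/s

0.7481 km/s


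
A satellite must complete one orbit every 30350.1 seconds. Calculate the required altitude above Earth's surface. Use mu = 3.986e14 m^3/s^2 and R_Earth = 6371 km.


T = 30350.1 s
r = (mu*T^2/(4*pi^2))^(1/3) = (3.986e14 * 30350.1^2 / (4*pi^2))^(1/3)
r = 2.1029677e+07 m = 21029.6771 km
alt = r - R_E = 21029.6771 - 6371 = 14658.6771 km

14658.6771 km


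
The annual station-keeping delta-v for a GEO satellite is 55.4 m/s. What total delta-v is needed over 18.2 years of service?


dV = rate * years = 55.4 * 18.2
dV = 1008.2800 m/s

1008.2800 m/s


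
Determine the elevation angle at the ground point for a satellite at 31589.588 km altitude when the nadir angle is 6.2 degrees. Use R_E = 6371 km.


r = R_E + alt = 37960.5880 km
Law of sines in the satellite / Earth-center / ground-point triangle:
  sin(nadir)/R_E = sin(90 + el)/r  =>  cos(el) = (r/R_E)*sin(nadir)
cos(el) = (37960.5880 / 6371.0000) * sin(6.2 deg) = 0.6434969
el = arccos(0.6434969) = 49.9469 deg
(Earth-central angle = 90 - nadir - el = 33.8531 deg)

49.9469 degrees


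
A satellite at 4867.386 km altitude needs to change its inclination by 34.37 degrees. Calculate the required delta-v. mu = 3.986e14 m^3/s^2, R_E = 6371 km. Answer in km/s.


r = 11238.3860 km = 1.1238386e+07 m
V = sqrt(mu/r) = 5955.4787 m/s
di = 34.37 deg = 0.5998697 rad
dV = 2*V*sin(di/2) = 2*5955.4787*sin(0.2999348)
dV = 3519.1870 m/s = 3.5192 km/s

3.5192 km/s


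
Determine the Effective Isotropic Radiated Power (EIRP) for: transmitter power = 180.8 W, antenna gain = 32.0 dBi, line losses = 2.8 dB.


Pt = 180.8 W = 22.5720 dBW
EIRP = Pt_dBW + Gt - losses = 22.5720 + 32.0 - 2.8 = 51.7720 dBW

51.7720 dBW


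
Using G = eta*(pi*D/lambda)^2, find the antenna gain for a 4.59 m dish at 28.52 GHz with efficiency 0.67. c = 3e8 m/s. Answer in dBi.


lambda = c/f = 3e8 / 2.852e+10 = 0.01051893 m
G = eta*(pi*D/lambda)^2 = 0.67*(pi*4.59/0.01051893)^2
G = 1.2590891e+06 (linear)
G = 10*log10(1.2590891e+06) = 61.0006 dBi

61.0006 dBi


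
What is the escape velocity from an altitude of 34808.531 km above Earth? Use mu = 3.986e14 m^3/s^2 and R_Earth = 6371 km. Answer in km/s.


r = 6371.0 + 34808.531 = 41179.5310 km = 4.1179531e+07 m
v_esc = sqrt(2*mu/r) = sqrt(2*3.986e14 / 4.1179531e+07)
v_esc = 4399.9014 m/s = 4.3999 km/s

4.3999 km/s


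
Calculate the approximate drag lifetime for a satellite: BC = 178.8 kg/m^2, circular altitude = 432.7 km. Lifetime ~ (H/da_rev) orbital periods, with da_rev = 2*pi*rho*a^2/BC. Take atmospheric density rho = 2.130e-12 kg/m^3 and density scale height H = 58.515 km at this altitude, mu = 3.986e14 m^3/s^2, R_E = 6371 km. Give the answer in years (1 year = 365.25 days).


a = R_E + alt = 6803.7000 km = 6.8037e+06 m
da_rev = 2*pi*rho*a^2/BC = 2*pi*2.130e-12*(6.8037e+06)^2/178.8 = 3.464833 m per revolution
N = H/da_rev = 58515.0000 m / 3.464833 m = 16888.2613 revolutions
P = 2*pi*sqrt(a^3/mu) = 5585.0743 s
lifetime = N*P = 16888.2613 * 5585.0743 = 9.4322194e+07 s = 1091.6921 days
years = 1091.6921 / 365.25 = 2.9889 years

2.9889 years


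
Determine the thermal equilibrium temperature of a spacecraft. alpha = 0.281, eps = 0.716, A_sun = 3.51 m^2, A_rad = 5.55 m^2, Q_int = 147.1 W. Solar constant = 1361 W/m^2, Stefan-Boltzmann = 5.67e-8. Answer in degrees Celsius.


Numerator = alpha*S*A_sun + Q_int = 0.281*1361*3.51 + 147.1 = 1489.4679 W
Denominator = eps*sigma*A_rad = 0.716*5.67e-8*5.55 = 2.2531446e-07 W/K^4
T^4 = 6.6106184e+09 K^4
T = 285.1416 K = 11.9916 C

11.9916 degrees Celsius


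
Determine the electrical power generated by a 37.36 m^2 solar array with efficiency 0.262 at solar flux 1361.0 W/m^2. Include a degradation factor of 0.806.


P = area * eta * S * degradation
P = 37.36 * 0.262 * 1361.0 * 0.806
P = 10737.4542 W

10737.4542 W


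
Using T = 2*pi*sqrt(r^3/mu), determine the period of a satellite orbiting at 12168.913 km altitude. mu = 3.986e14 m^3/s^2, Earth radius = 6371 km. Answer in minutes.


r = 18539.9130 km = 1.8539913e+07 m
T = 2*pi*sqrt(r^3/mu) = 2*pi*sqrt(6.3726942e+21 / 3.986e14)
T = 25123.0729 s = 418.7179 min

418.7179 minutes


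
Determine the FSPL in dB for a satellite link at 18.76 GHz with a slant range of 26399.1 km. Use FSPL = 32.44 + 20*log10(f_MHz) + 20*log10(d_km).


f = 18.76 GHz = 18760.0000 MHz
d = 26399.1 km
FSPL = 32.44 + 20*log10(18760.0000) + 20*log10(26399.1)
FSPL = 32.44 + 85.4647 + 88.4318
FSPL = 206.3364 dB

206.3364 dB


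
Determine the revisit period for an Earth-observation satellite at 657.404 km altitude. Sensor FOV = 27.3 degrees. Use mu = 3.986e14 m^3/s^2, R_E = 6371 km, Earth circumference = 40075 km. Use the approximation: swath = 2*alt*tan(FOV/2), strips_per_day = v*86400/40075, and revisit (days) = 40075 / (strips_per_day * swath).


swath = 2*657.404*tan(0.2382374) = 319.3003 km
v = sqrt(mu/r) = 7530.7857 m/s = 7.5308 km/s
strips/day = v*86400/40075 = 7.5308*86400/40075 = 16.2361
coverage/day = strips * swath = 16.2361 * 319.3003 = 5184.1775 km
revisit = 40075 / 5184.1775 = 7.7303 days

7.7303 days


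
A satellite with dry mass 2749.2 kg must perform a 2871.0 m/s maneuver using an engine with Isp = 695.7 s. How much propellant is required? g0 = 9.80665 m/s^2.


ve = Isp * g0 = 695.7 * 9.80665 = 6822.486405 m/s
mass ratio = exp(dv/ve) = exp(2871.0/6822.486405) = 1.52320143
m_prop = m_dry * (mr - 1) = 2749.2 * (1.52320143 - 1)
m_prop = 1438.3854 kg

1438.3854 kg


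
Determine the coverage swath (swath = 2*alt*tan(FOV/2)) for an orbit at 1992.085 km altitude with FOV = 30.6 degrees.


FOV = 30.6 deg = 0.5340708 rad
swath = 2 * alt * tan(FOV/2) = 2 * 1992.085 * tan(0.2670354)
swath = 2 * 1992.085 * 0.273569
swath = 1089.9456 km

1089.9456 km


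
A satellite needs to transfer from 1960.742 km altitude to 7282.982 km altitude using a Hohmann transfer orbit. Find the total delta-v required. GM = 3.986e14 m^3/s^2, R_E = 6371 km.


r1 = 8331.7420 km = 8.331742e+06 m
r2 = 13653.9820 km = 1.3653982e+07 m
dv1 = sqrt(mu/r1)*(sqrt(2*r2/(r1+r2)) - 1) = 791.8625 m/s
dv2 = sqrt(mu/r2)*(1 - sqrt(2*r1/(r1+r2))) = 699.2212 m/s
total dv = |dv1| + |dv2| = 791.8625 + 699.2212 = 1491.0837 m/s = 1.4911 km/s

1.4911 km/s


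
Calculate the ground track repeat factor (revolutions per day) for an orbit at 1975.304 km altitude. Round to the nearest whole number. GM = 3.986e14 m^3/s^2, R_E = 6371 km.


r = 8.346304e+06 m
T = 2*pi*sqrt(r^3/mu) = 7588.4403 s = 126.4740 min
revs/day = 1440 / 126.4740 = 11.3857
Rounded: 11 revolutions per day

11 revolutions per day


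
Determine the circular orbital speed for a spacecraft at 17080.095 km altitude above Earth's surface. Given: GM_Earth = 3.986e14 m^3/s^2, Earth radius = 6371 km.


r = R_E + alt = 6371.0 + 17080.095 = 23451.0950 km = 2.3451095e+07 m
v = sqrt(mu/r) = sqrt(3.986e14 / 2.3451095e+07) = 4122.7508 m/s = 4.1228 km/s

4.1228 km/s


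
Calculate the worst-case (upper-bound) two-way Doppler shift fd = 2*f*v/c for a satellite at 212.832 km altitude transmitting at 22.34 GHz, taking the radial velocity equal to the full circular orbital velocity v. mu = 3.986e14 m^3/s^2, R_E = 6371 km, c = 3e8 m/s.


r = 6.583832e+06 m
v = sqrt(mu/r) = 7780.8900 m/s (worst-case radial velocity)
f = 22.34 GHz = 2.234e+10 Hz
fd = 2*f*v/c = 2*2.234e+10*7780.8900/3.0e+08
fd = 1.1588339e+06 Hz

1.1588e+06 Hz


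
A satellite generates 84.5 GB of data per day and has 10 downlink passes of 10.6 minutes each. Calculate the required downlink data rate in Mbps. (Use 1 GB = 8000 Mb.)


total contact time = 10 * 10.6 * 60 = 6360.0000 s
data = 84.5 GB = 676000.0000 Mb
rate = 676000.0000 / 6360.0000 = 106.2893 Mbps

106.2893 Mbps


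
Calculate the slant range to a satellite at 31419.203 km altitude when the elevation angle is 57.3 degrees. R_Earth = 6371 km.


h = 31419.203 km, el = 57.3 deg
d = -R_E*sin(el) + sqrt((R_E*sin(el))^2 + 2*R_E*h + h^2)
d = -6371.0000*sin(1.0001) + sqrt((6371.0000*0.8415108)^2 + 2*6371.0000*31419.203 + 31419.203^2)
d = 32271.8714 km

32271.8714 km


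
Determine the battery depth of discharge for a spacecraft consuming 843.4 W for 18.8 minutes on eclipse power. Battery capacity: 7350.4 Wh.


E_used = P * t / 60 = 843.4 * 18.8 / 60 = 264.2653 Wh
DOD = E_used / E_total * 100 = 264.2653 / 7350.4 * 100
DOD = 3.5953 %

3.5953 %


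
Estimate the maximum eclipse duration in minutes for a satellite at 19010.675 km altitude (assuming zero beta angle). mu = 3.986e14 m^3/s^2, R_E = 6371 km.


r = 25381.6750 km
T = 670.7187 min
Eclipse fraction = arcsin(R_E/r)/pi = arcsin(6371.0000/25381.6750)/pi
= arcsin(0.2510079)/pi = 0.080762
Eclipse duration = 0.080762 * 670.7187 = 54.1686 min

54.1686 minutes


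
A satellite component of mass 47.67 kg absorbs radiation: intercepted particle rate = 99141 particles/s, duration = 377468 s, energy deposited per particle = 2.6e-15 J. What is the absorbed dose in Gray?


Total energy deposited = rate * time * E_per
  = 99141 * 377468 * 2.6e-15 = 9.7298643e-05 J
Dose = E_total / mass = 9.7298643e-05 / 47.67
Dose = 2.0410875e-06 Gy

2.0411e-06 Gy


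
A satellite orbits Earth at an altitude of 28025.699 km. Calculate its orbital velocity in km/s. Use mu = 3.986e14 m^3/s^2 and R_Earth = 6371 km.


r = R_E + alt = 6371.0 + 28025.699 = 34396.6990 km = 3.4396699e+07 m
v = sqrt(mu/r) = sqrt(3.986e14 / 3.4396699e+07) = 3404.1624 m/s = 3.4042 km/s

3.4042 km/s


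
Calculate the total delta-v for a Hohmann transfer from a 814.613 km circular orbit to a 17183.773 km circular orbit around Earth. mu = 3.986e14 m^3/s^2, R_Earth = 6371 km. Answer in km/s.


r1 = 7185.6130 km = 7.185613e+06 m
r2 = 23554.7730 km = 2.3554773e+07 m
dv1 = sqrt(mu/r1)*(sqrt(2*r2/(r1+r2)) - 1) = 1772.1695 m/s
dv2 = sqrt(mu/r2)*(1 - sqrt(2*r1/(r1+r2))) = 1300.9803 m/s
total dv = |dv1| + |dv2| = 1772.1695 + 1300.9803 = 3073.1498 m/s = 3.0731 km/s

3.0731 km/s


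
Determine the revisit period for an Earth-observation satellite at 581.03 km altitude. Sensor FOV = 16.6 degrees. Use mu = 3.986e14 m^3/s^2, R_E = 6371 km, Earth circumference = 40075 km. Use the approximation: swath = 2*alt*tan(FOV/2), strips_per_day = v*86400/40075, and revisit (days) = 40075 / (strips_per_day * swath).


swath = 2*581.03*tan(0.1448623) = 169.5262 km
v = sqrt(mu/r) = 7572.0388 m/s = 7.5720 km/s
strips/day = v*86400/40075 = 7.5720*86400/40075 = 16.3250
coverage/day = strips * swath = 16.3250 * 169.5262 = 2767.5146 km
revisit = 40075 / 2767.5146 = 14.4805 days

14.4805 days


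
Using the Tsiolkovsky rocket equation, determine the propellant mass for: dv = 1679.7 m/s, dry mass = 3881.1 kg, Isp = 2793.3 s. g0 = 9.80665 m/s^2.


ve = Isp * g0 = 2793.3 * 9.80665 = 27392.915445 m/s
mass ratio = exp(dv/ve) = exp(1679.7/27392.915445) = 1.06323779
m_prop = m_dry * (mr - 1) = 3881.1 * (1.06323779 - 1)
m_prop = 245.4322 kg

245.4322 kg


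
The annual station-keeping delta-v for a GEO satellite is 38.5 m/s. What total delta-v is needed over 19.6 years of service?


dV = rate * years = 38.5 * 19.6
dV = 754.6000 m/s

754.6000 m/s


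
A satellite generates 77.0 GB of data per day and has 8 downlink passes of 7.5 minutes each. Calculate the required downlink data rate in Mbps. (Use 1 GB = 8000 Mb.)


total contact time = 8 * 7.5 * 60 = 3600.0000 s
data = 77.0 GB = 616000.0000 Mb
rate = 616000.0000 / 3600.0000 = 171.1111 Mbps

171.1111 Mbps


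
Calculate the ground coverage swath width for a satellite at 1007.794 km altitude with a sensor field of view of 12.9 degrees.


FOV = 12.9 deg = 0.2251475 rad
swath = 2 * alt * tan(FOV/2) = 2 * 1007.794 * tan(0.1125737)
swath = 2 * 1007.794 * 0.1130517
swath = 227.8657 km

227.8657 km


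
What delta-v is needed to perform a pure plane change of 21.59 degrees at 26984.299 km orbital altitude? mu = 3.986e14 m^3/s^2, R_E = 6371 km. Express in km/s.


r = 33355.2990 km = 3.3355299e+07 m
V = sqrt(mu/r) = 3456.8953 m/s
di = 21.59 deg = 0.3768166 rad
dV = 2*V*sin(di/2) = 2*3456.8953*sin(0.1884083)
dV = 1294.9225 m/s = 1.2949 km/s

1.2949 km/s


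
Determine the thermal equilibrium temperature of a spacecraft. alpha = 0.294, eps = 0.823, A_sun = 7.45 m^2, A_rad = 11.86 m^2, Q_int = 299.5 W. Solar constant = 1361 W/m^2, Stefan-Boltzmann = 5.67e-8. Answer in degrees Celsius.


Numerator = alpha*S*A_sun + Q_int = 0.294*1361*7.45 + 299.5 = 3280.4983 W
Denominator = eps*sigma*A_rad = 0.823*5.67e-8*11.86 = 5.5343623e-07 W/K^4
T^4 = 5.9275092e+09 K^4
T = 277.4713 K = 4.3213 C

4.3213 degrees Celsius


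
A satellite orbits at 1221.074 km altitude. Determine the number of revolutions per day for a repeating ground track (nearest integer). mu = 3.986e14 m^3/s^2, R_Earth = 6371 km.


r = 7.592074e+06 m
T = 2*pi*sqrt(r^3/mu) = 6583.4247 s = 109.7237 min
revs/day = 1440 / 109.7237 = 13.1239
Rounded: 13 revolutions per day

13 revolutions per day


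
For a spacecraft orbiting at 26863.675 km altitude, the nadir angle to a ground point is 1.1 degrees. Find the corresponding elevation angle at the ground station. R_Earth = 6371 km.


r = R_E + alt = 33234.6750 km
Law of sines in the satellite / Earth-center / ground-point triangle:
  sin(nadir)/R_E = sin(90 + el)/r  =>  cos(el) = (r/R_E)*sin(nadir)
cos(el) = (33234.6750 / 6371.0000) * sin(1.1 deg) = 0.1001445
el = arccos(0.1001445) = 84.2525 deg
(Earth-central angle = 90 - nadir - el = 4.6475 deg)

84.2525 degrees


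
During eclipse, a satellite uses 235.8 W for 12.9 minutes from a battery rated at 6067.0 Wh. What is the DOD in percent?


E_used = P * t / 60 = 235.8 * 12.9 / 60 = 50.6970 Wh
DOD = E_used / E_total * 100 = 50.6970 / 6067.0 * 100
DOD = 0.8356189 %

0.8356 %


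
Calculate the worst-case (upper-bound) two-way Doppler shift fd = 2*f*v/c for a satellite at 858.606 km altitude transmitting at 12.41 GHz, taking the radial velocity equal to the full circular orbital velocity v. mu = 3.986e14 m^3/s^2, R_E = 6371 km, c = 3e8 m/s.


r = 7.229606e+06 m
v = sqrt(mu/r) = 7425.2543 m/s (worst-case radial velocity)
f = 12.41 GHz = 1.241e+10 Hz
fd = 2*f*v/c = 2*1.241e+10*7425.2543/3.0e+08
fd = 614316.0396 Hz

614316.0396 Hz


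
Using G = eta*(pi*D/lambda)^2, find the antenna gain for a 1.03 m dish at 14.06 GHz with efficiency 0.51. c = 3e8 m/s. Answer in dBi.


lambda = c/f = 3e8 / 1.406e+10 = 0.02133713 m
G = eta*(pi*D/lambda)^2 = 0.51*(pi*1.03/0.02133713)^2
G = 11729.3110 (linear)
G = 10*log10(11729.3110) = 40.6927 dBi

40.6927 dBi


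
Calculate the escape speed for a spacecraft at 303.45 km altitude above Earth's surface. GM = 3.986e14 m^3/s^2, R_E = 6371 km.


r = 6371.0 + 303.45 = 6674.4500 km = 6.67445e+06 m
v_esc = sqrt(2*mu/r) = sqrt(2*3.986e14 / 6.67445e+06)
v_esc = 10928.8862 m/s = 10.9289 km/s

10.9289 km/s


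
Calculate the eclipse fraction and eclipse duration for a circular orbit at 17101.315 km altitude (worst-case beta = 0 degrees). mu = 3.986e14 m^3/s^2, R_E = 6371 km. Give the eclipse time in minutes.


r = 23472.3150 km
T = 596.4772 min
Eclipse fraction = arcsin(R_E/r)/pi = arcsin(6371.0000/23472.3150)/pi
= arcsin(0.2714261)/pi = 0.08749527
Eclipse duration = 0.08749527 * 596.4772 = 52.1889 min

52.1889 minutes


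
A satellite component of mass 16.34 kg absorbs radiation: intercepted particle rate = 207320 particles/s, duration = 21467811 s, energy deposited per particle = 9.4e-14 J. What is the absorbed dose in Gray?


Total energy deposited = rate * time * E_per
  = 207320 * 21467811 * 9.4e-14 = 0.4183664 J
Dose = E_total / mass = 0.4183664 / 16.34
Dose = 0.02560382 Gy

0.0256 Gy


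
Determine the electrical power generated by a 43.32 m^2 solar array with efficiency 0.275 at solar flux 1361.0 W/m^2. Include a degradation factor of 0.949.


P = area * eta * S * degradation
P = 43.32 * 0.275 * 1361.0 * 0.949
P = 15386.6998 W

15386.6998 W


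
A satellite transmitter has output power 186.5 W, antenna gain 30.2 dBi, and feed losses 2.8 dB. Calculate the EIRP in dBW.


Pt = 186.5 W = 22.7068 dBW
EIRP = Pt_dBW + Gt - losses = 22.7068 + 30.2 - 2.8 = 50.1068 dBW

50.1068 dBW


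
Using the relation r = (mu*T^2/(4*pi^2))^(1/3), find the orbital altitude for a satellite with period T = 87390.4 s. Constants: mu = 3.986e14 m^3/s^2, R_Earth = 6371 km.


T = 87390.4 s
r = (mu*T^2/(4*pi^2))^(1/3) = (3.986e14 * 87390.4^2 / (4*pi^2))^(1/3)
r = 4.2563272e+07 m = 42563.2718 km
alt = r - R_E = 42563.2718 - 6371 = 36192.2718 km

36192.2718 km


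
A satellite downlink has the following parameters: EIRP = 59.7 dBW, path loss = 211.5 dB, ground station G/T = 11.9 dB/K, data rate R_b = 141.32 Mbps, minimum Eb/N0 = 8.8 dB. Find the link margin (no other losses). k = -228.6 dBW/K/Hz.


C/N0 = EIRP - FSPL + G/T - k = 59.7 - 211.5 + 11.9 - (-228.6)
C/N0 = 88.7000 dB-Hz
R_b = 141.32 Mbps = 1.4132e+08 bps -> 10*log10(R_b) = 81.5020 dB-Hz
Eb/N0 = C/N0 - 10*log10(R_b) = 88.7000 - 81.5020 = 7.1980 dB
Margin = Eb/N0 - Eb/N0_req = 7.1980 - 8.8 = -1.6020 dB (negative margin: link does not close)

-1.6020 dB


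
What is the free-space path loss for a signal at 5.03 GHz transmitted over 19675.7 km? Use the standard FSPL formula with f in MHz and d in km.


f = 5.03 GHz = 5030.0000 MHz
d = 19675.7 km
FSPL = 32.44 + 20*log10(5030.0000) + 20*log10(19675.7)
FSPL = 32.44 + 74.0314 + 85.8786
FSPL = 192.3500 dB

192.3500 dB


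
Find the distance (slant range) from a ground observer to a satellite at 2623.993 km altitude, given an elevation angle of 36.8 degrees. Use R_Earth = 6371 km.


h = 2623.993 km, el = 36.8 deg
d = -R_E*sin(el) + sqrt((R_E*sin(el))^2 + 2*R_E*h + h^2)
d = -6371.0000*sin(0.6422812) + sqrt((6371.0000*0.5990236)^2 + 2*6371.0000*2623.993 + 2623.993^2)
d = 3592.0624 km

3592.0624 km


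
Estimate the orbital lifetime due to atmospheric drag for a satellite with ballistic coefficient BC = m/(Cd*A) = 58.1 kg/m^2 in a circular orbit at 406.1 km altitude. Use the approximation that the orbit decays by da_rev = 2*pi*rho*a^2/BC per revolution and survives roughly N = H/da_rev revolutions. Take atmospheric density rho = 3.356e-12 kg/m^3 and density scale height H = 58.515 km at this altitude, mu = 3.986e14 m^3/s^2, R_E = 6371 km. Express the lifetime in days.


a = R_E + alt = 6777.1000 km = 6.7771e+06 m
da_rev = 2*pi*rho*a^2/BC = 2*pi*3.356e-12*(6.7771e+06)^2/58.1 = 16.669151 m per revolution
N = H/da_rev = 58515.0000 m / 16.669151 m = 3510.3768 revolutions
P = 2*pi*sqrt(a^3/mu) = 5552.3529 s
lifetime = N*P = 3510.3768 * 5552.3529 = 1.9490851e+07 s = 225.5886 days

225.5886 days


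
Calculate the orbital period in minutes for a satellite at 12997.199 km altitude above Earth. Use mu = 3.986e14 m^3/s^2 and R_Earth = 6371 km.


r = 19368.1990 km = 1.9368199e+07 m
T = 2*pi*sqrt(r^3/mu) = 2*pi*sqrt(7.265537e+21 / 3.986e14)
T = 26825.3304 s = 447.0888 min

447.0888 minutes


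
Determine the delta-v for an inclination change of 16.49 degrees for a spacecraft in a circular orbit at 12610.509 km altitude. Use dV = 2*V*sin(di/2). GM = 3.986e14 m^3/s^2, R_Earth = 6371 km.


r = 18981.5090 km = 1.8981509e+07 m
V = sqrt(mu/r) = 4582.5085 m/s
di = 16.49 deg = 0.2878048 rad
dV = 2*V*sin(di/2) = 2*4582.5085*sin(0.1439024)
dV = 1314.3208 m/s = 1.3143 km/s

1.3143 km/s


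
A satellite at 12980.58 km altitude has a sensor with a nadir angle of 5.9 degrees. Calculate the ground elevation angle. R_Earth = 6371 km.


r = R_E + alt = 19351.5800 km
Law of sines in the satellite / Earth-center / ground-point triangle:
  sin(nadir)/R_E = sin(90 + el)/r  =>  cos(el) = (r/R_E)*sin(nadir)
cos(el) = (19351.5800 / 6371.0000) * sin(5.9 deg) = 0.312227
el = arccos(0.312227) = 71.8065 deg
(Earth-central angle = 90 - nadir - el = 12.2935 deg)

71.8065 degrees


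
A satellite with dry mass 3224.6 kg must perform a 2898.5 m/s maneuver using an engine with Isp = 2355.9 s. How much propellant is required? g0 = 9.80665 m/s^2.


ve = Isp * g0 = 2355.9 * 9.80665 = 23103.486735 m/s
mass ratio = exp(dv/ve) = exp(2898.5/23103.486735) = 1.13366671
m_prop = m_dry * (mr - 1) = 3224.6 * (1.13366671 - 1)
m_prop = 431.0217 kg

431.0217 kg


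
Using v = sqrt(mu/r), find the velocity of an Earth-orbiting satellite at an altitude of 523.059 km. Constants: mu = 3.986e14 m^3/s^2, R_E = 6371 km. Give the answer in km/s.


r = R_E + alt = 6371.0 + 523.059 = 6894.0590 km = 6.894059e+06 m
v = sqrt(mu/r) = sqrt(3.986e14 / 6.894059e+06) = 7603.8081 m/s = 7.6038 km/s

7.6038 km/s


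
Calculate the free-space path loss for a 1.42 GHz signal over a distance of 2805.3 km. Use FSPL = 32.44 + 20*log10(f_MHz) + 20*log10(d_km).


f = 1.42 GHz = 1420.0000 MHz
d = 2805.3 km
FSPL = 32.44 + 20*log10(1420.0000) + 20*log10(2805.3)
FSPL = 32.44 + 63.0458 + 68.9596
FSPL = 164.4454 dB

164.4454 dB


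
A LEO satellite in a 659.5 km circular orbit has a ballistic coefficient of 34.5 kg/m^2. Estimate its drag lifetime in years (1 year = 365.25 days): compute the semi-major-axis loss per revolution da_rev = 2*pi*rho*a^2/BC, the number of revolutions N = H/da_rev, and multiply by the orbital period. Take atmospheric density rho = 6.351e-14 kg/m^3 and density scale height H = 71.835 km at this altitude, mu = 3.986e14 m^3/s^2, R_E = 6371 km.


a = R_E + alt = 7030.5000 km = 7.0305e+06 m
da_rev = 2*pi*rho*a^2/BC = 2*pi*6.351e-14*(7.0305e+06)^2/34.5 = 0.571709371 m per revolution
N = H/da_rev = 71835.0000 m / 0.571709371 m = 125649.5058 revolutions
P = 2*pi*sqrt(a^3/mu) = 5866.6549 s
lifetime = N*P = 125649.5058 * 5866.6549 = 7.3714229e+08 s = 8531.7394 days
years = 8531.7394 / 365.25 = 23.3586 years

23.3586 years


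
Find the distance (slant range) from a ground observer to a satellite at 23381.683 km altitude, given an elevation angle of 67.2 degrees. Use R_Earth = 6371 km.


h = 23381.683 km, el = 67.2 deg
d = -R_E*sin(el) + sqrt((R_E*sin(el))^2 + 2*R_E*h + h^2)
d = -6371.0000*sin(1.1729) + sqrt((6371.0000*0.9218632)^2 + 2*6371.0000*23381.683 + 23381.683^2)
d = 23776.8835 km

23776.8835 km


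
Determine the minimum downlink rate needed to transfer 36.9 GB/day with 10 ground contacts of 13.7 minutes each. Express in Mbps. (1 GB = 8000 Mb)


total contact time = 10 * 13.7 * 60 = 8220.0000 s
data = 36.9 GB = 295200.0000 Mb
rate = 295200.0000 / 8220.0000 = 35.9124 Mbps

35.9124 Mbps


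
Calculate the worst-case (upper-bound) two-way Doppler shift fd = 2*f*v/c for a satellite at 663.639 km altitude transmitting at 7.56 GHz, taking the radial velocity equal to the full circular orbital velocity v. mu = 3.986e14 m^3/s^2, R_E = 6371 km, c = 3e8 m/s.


r = 7.034639e+06 m
v = sqrt(mu/r) = 7527.4476 m/s (worst-case radial velocity)
f = 7.56 GHz = 7.56e+09 Hz
fd = 2*f*v/c = 2*7.56e+09*7527.4476/3.0e+08
fd = 379383.3577 Hz

379383.3577 Hz


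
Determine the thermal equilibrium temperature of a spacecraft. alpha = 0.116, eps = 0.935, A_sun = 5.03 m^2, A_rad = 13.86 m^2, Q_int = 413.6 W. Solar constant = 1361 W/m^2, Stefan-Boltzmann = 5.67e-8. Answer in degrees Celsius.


Numerator = alpha*S*A_sun + Q_int = 0.116*1361*5.03 + 413.6 = 1207.7163 W
Denominator = eps*sigma*A_rad = 0.935*5.67e-8*13.86 = 7.3478097e-07 W/K^4
T^4 = 1.6436412e+09 K^4
T = 201.3501 K = -71.7999 C

-71.7999 degrees Celsius


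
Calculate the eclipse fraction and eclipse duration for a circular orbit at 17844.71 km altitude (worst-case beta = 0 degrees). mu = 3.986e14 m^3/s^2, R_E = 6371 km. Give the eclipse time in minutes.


r = 24215.7100 km
T = 625.0371 min
Eclipse fraction = arcsin(R_E/r)/pi = arcsin(6371.0000/24215.7100)/pi
= arcsin(0.2630937)/pi = 0.08474283
Eclipse duration = 0.08474283 * 625.0371 = 52.9674 min

52.9674 minutes


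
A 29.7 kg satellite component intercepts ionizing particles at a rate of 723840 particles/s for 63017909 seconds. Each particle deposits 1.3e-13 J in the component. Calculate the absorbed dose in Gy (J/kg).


Total energy deposited = rate * time * E_per
  = 723840 * 63017909 * 1.3e-13 = 5.9299 J
Dose = E_total / mass = 5.9299 / 29.7
Dose = 0.1996611 Gy

0.1997 Gy


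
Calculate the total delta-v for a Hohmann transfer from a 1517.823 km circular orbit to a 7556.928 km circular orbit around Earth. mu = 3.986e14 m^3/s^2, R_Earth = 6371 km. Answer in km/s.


r1 = 7888.8230 km = 7.888823e+06 m
r2 = 13927.9280 km = 1.3927928e+07 m
dv1 = sqrt(mu/r1)*(sqrt(2*r2/(r1+r2)) - 1) = 923.7906 m/s
dv2 = sqrt(mu/r2)*(1 - sqrt(2*r1/(r1+r2))) = 800.2782 m/s
total dv = |dv1| + |dv2| = 923.7906 + 800.2782 = 1724.0688 m/s = 1.7241 km/s

1.7241 km/s


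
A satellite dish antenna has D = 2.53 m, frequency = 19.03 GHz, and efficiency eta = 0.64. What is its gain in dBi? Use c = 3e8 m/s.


lambda = c/f = 3e8 / 1.903e+10 = 0.01576458 m
G = eta*(pi*D/lambda)^2 = 0.64*(pi*2.53/0.01576458)^2
G = 162688.1156 (linear)
G = 10*log10(162688.1156) = 52.1136 dBi

52.1136 dBi


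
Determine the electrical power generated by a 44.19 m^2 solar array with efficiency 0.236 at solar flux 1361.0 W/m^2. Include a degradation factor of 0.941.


P = area * eta * S * degradation
P = 44.19 * 0.236 * 1361.0 * 0.941
P = 13356.2258 W

13356.2258 W


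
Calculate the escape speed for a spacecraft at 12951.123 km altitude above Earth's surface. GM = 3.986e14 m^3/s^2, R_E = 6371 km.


r = 6371.0 + 12951.123 = 19322.1230 km = 1.9322123e+07 m
v_esc = sqrt(2*mu/r) = sqrt(2*3.986e14 / 1.9322123e+07)
v_esc = 6423.2707 m/s = 6.4233 km/s

6.4233 km/s


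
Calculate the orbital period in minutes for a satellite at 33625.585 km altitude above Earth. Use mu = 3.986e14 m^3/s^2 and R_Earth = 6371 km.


r = 39996.5850 km = 3.9996585e+07 m
T = 2*pi*sqrt(r^3/mu) = 2*pi*sqrt(6.3983609e+22 / 3.986e14)
T = 79605.9609 s = 1326.7660 min

1326.7660 minutes


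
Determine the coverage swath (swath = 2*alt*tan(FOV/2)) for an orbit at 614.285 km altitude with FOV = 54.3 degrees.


FOV = 54.3 deg = 0.9477138 rad
swath = 2 * alt * tan(FOV/2) = 2 * 614.285 * tan(0.4738569)
swath = 2 * 614.285 * 0.5128275
swath = 630.0445 km

630.0445 km


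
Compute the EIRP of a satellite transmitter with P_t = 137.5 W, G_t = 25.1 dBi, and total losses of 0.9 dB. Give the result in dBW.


Pt = 137.5 W = 21.3830 dBW
EIRP = Pt_dBW + Gt - losses = 21.3830 + 25.1 - 0.9 = 45.5830 dBW

45.5830 dBW


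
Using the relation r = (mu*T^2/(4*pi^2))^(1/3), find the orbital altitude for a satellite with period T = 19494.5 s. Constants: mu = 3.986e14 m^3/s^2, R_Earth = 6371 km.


T = 19494.5 s
r = (mu*T^2/(4*pi^2))^(1/3) = (3.986e14 * 19494.5^2 / (4*pi^2))^(1/3)
r = 1.5655511e+07 m = 15655.5112 km
alt = r - R_E = 15655.5112 - 6371 = 9284.5112 km

9284.5112 km


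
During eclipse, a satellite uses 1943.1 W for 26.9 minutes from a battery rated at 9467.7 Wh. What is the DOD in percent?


E_used = P * t / 60 = 1943.1 * 26.9 / 60 = 871.1565 Wh
DOD = E_used / E_total * 100 = 871.1565 / 9467.7 * 100
DOD = 9.2014 %

9.2014 %


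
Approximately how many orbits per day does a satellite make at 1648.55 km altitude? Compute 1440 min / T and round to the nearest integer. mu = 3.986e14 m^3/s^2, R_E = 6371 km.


r = 8.01955e+06 m
T = 2*pi*sqrt(r^3/mu) = 7147.2047 s = 119.1201 min
revs/day = 1440 / 119.1201 = 12.0886
Rounded: 12 revolutions per day

12 revolutions per day


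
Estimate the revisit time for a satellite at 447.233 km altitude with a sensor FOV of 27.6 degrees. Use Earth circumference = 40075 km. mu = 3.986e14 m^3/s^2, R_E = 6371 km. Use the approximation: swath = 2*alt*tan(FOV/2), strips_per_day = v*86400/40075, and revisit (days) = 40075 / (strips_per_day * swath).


swath = 2*447.233*tan(0.2408554) = 219.7019 km
v = sqrt(mu/r) = 7645.9724 m/s = 7.6460 km/s
strips/day = v*86400/40075 = 7.6460*86400/40075 = 16.4844
coverage/day = strips * swath = 16.4844 * 219.7019 = 3621.6527 km
revisit = 40075 / 3621.6527 = 11.0654 days

11.0654 days


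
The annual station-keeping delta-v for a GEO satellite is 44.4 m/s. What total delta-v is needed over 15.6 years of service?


dV = rate * years = 44.4 * 15.6
dV = 692.6400 m/s

692.6400 m/s


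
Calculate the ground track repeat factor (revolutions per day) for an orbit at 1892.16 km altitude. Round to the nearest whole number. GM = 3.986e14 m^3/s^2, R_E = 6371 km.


r = 8.26316e+06 m
T = 2*pi*sqrt(r^3/mu) = 7475.3316 s = 124.5889 min
revs/day = 1440 / 124.5889 = 11.5580
Rounded: 12 revolutions per day

12 revolutions per day


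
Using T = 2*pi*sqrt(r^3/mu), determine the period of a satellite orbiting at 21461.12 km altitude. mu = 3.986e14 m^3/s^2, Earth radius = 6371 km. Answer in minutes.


r = 27832.1200 km = 2.783212e+07 m
T = 2*pi*sqrt(r^3/mu) = 2*pi*sqrt(2.1559509e+22 / 3.986e14)
T = 46209.4345 s = 770.1572 min

770.1572 minutes


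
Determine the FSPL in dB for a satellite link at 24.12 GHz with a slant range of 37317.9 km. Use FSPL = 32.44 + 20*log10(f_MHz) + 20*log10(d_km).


f = 24.12 GHz = 24120.0000 MHz
d = 37317.9 km
FSPL = 32.44 + 20*log10(24120.0000) + 20*log10(37317.9)
FSPL = 32.44 + 87.6475 + 91.4383
FSPL = 211.5259 dB

211.5259 dB


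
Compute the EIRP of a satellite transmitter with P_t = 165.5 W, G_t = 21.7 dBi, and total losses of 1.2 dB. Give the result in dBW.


Pt = 165.5 W = 22.1880 dBW
EIRP = Pt_dBW + Gt - losses = 22.1880 + 21.7 - 1.2 = 42.6880 dBW

42.6880 dBW


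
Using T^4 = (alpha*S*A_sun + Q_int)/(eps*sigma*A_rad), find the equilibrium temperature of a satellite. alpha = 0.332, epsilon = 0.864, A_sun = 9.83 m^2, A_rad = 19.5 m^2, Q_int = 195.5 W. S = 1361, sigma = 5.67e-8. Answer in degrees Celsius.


Numerator = alpha*S*A_sun + Q_int = 0.332*1361*9.83 + 195.5 = 4637.2052 W
Denominator = eps*sigma*A_rad = 0.864*5.67e-8*19.5 = 9.552816e-07 W/K^4
T^4 = 4.8542808e+09 K^4
T = 263.9558 K = -9.1942 C

-9.1942 degrees Celsius


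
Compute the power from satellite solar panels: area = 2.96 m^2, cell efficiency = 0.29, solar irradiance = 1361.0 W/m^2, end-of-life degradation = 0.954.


P = area * eta * S * degradation
P = 2.96 * 0.29 * 1361.0 * 0.954
P = 1114.5414 W

1114.5414 W


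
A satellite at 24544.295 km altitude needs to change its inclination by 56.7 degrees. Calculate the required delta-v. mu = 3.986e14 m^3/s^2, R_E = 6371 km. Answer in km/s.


r = 30915.2950 km = 3.0915295e+07 m
V = sqrt(mu/r) = 3590.7234 m/s
di = 56.7 deg = 0.9896017 rad
dV = 2*V*sin(di/2) = 2*3590.7234*sin(0.4948008)
dV = 3410.1559 m/s = 3.4102 km/s

3.4102 km/s


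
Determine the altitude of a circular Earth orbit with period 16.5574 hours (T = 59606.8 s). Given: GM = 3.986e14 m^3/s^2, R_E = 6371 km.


T = 59606.8 s
r = (mu*T^2/(4*pi^2))^(1/3) = (3.986e14 * 59606.8^2 / (4*pi^2))^(1/3)
r = 3.2980436e+07 m = 32980.4359 km
alt = r - R_E = 32980.4359 - 6371 = 26609.4359 km

26609.4359 km


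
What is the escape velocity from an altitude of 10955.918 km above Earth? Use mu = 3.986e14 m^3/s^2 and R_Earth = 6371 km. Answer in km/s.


r = 6371.0 + 10955.918 = 17326.9180 km = 1.7326918e+07 m
v_esc = sqrt(2*mu/r) = sqrt(2*3.986e14 / 1.7326918e+07)
v_esc = 6783.0182 m/s = 6.7830 km/s

6.7830 km/s


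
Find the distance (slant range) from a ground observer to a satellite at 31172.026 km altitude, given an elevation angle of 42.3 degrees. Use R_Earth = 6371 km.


h = 31172.026 km, el = 42.3 deg
d = -R_E*sin(el) + sqrt((R_E*sin(el))^2 + 2*R_E*h + h^2)
d = -6371.0000*sin(0.7382743) + sqrt((6371.0000*0.6730125)^2 + 2*6371.0000*31172.026 + 31172.026^2)
d = 32958.3655 km

32958.3655 km


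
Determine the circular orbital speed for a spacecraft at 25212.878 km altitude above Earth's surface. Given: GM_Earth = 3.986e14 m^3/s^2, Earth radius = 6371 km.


r = R_E + alt = 6371.0 + 25212.878 = 31583.8780 km = 3.1583878e+07 m
v = sqrt(mu/r) = sqrt(3.986e14 / 3.1583878e+07) = 3552.5150 m/s = 3.5525 km/s

3.5525 km/s


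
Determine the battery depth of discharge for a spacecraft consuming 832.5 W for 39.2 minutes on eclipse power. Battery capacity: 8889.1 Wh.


E_used = P * t / 60 = 832.5 * 39.2 / 60 = 543.9000 Wh
DOD = E_used / E_total * 100 = 543.9000 / 8889.1 * 100
DOD = 6.1187 %

6.1187 %


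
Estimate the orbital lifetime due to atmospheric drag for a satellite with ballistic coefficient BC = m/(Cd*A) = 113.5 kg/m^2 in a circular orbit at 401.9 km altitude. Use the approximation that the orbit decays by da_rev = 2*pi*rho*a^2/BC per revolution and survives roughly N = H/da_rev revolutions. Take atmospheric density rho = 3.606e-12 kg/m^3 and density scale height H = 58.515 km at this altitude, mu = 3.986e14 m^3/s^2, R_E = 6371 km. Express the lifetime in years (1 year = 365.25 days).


a = R_E + alt = 6772.9000 km = 6.7729e+06 m
da_rev = 2*pi*rho*a^2/BC = 2*pi*3.606e-12*(6.7729e+06)^2/113.5 = 9.157123 m per revolution
N = H/da_rev = 58515.0000 m / 9.157123 m = 6390.1073 revolutions
P = 2*pi*sqrt(a^3/mu) = 5547.1922 s
lifetime = N*P = 6390.1073 * 5547.1922 = 3.5447154e+07 s = 410.2680 days
years = 410.2680 / 365.25 = 1.1233 years

1.1233 years


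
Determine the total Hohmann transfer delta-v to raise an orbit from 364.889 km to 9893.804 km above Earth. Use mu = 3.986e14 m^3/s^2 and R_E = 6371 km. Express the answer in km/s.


r1 = 6735.8890 km = 6.735889e+06 m
r2 = 16264.8040 km = 1.6264804e+07 m
dv1 = sqrt(mu/r1)*(sqrt(2*r2/(r1+r2)) - 1) = 1455.7294 m/s
dv2 = sqrt(mu/r2)*(1 - sqrt(2*r1/(r1+r2))) = 1161.7797 m/s
total dv = |dv1| + |dv2| = 1455.7294 + 1161.7797 = 2617.5091 m/s = 2.6175 km/s

2.6175 km/s


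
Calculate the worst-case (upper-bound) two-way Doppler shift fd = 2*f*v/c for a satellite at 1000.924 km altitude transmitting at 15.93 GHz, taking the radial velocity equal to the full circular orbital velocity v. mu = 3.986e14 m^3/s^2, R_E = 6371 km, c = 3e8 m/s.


r = 7.371924e+06 m
v = sqrt(mu/r) = 7353.2312 m/s (worst-case radial velocity)
f = 15.93 GHz = 1.593e+10 Hz
fd = 2*f*v/c = 2*1.593e+10*7353.2312/3.0e+08
fd = 780913.1558 Hz

780913.1558 Hz


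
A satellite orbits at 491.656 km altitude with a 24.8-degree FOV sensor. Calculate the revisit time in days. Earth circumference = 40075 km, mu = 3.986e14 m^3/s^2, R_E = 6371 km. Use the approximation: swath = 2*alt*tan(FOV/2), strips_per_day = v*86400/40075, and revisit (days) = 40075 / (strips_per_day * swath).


swath = 2*491.656*tan(0.2164208) = 216.1952 km
v = sqrt(mu/r) = 7621.1855 m/s = 7.6212 km/s
strips/day = v*86400/40075 = 7.6212*86400/40075 = 16.4310
coverage/day = strips * swath = 16.4310 * 216.1952 = 3552.2925 km
revisit = 40075 / 3552.2925 = 11.2814 days

11.2814 days


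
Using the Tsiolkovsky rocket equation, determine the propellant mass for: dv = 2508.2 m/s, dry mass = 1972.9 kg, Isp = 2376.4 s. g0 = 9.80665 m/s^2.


ve = Isp * g0 = 2376.4 * 9.80665 = 23304.523060 m/s
mass ratio = exp(dv/ve) = exp(2508.2/23304.523060) = 1.11363248
m_prop = m_dry * (mr - 1) = 1972.9 * (1.11363248 - 1)
m_prop = 224.1855 kg

224.1855 kg


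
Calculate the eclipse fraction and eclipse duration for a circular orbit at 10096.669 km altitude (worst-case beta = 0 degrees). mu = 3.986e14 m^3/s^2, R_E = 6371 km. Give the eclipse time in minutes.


r = 16467.6690 km
T = 350.5163 min
Eclipse fraction = arcsin(R_E/r)/pi = arcsin(6371.0000/16467.6690)/pi
= arcsin(0.3868793)/pi = 0.126447
Eclipse duration = 0.126447 * 350.5163 = 44.3217 min

44.3217 minutes


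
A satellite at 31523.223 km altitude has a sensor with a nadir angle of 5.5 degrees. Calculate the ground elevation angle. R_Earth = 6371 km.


r = R_E + alt = 37894.2230 km
Law of sines in the satellite / Earth-center / ground-point triangle:
  sin(nadir)/R_E = sin(90 + el)/r  =>  cos(el) = (r/R_E)*sin(nadir)
cos(el) = (37894.2230 / 6371.0000) * sin(5.5 deg) = 0.5700832
el = arccos(0.5700832) = 55.2440 deg
(Earth-central angle = 90 - nadir - el = 29.2560 deg)

55.2440 degrees


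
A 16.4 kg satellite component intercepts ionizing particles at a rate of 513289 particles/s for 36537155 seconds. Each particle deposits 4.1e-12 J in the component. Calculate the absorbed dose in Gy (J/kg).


Total energy deposited = rate * time * E_per
  = 513289 * 36537155 * 4.1e-12 = 76.8919 J
Dose = E_total / mass = 76.8919 / 16.4
Dose = 4.6885 Gy

4.6885 Gy


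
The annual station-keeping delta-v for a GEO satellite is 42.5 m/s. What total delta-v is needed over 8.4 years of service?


dV = rate * years = 42.5 * 8.4
dV = 357.0000 m/s

357.0000 m/s


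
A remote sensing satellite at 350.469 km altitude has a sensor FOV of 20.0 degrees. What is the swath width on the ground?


FOV = 20.0 deg = 0.3490659 rad
swath = 2 * alt * tan(FOV/2) = 2 * 350.469 * tan(0.1745329)
swath = 2 * 350.469 * 0.176327
swath = 123.5943 km

123.5943 km


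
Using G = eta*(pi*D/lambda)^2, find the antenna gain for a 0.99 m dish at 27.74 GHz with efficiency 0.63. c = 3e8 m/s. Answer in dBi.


lambda = c/f = 3e8 / 2.774e+10 = 0.01081471 m
G = eta*(pi*D/lambda)^2 = 0.63*(pi*0.99/0.01081471)^2
G = 52105.2025 (linear)
G = 10*log10(52105.2025) = 47.1688 dBi

47.1688 dBi
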